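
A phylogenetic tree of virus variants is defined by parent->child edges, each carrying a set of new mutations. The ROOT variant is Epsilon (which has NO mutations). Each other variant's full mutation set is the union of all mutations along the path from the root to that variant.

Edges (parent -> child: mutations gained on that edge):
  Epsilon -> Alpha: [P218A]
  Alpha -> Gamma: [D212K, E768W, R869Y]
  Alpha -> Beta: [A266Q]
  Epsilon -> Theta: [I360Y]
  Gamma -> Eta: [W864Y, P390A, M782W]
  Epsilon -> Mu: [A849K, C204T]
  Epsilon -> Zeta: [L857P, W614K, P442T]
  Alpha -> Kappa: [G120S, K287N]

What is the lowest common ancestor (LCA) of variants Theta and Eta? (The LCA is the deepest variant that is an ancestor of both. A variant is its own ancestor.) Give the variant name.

Answer: Epsilon

Derivation:
Path from root to Theta: Epsilon -> Theta
  ancestors of Theta: {Epsilon, Theta}
Path from root to Eta: Epsilon -> Alpha -> Gamma -> Eta
  ancestors of Eta: {Epsilon, Alpha, Gamma, Eta}
Common ancestors: {Epsilon}
Walk up from Eta: Eta (not in ancestors of Theta), Gamma (not in ancestors of Theta), Alpha (not in ancestors of Theta), Epsilon (in ancestors of Theta)
Deepest common ancestor (LCA) = Epsilon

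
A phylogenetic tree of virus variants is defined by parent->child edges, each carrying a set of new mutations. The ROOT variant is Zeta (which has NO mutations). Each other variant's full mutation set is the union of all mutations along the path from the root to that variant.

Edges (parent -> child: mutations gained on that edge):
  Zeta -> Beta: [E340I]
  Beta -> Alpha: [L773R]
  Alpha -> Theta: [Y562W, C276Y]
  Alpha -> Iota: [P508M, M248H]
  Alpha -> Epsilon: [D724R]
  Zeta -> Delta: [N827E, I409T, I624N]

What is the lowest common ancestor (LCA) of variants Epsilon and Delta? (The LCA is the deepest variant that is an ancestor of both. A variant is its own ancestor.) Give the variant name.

Answer: Zeta

Derivation:
Path from root to Epsilon: Zeta -> Beta -> Alpha -> Epsilon
  ancestors of Epsilon: {Zeta, Beta, Alpha, Epsilon}
Path from root to Delta: Zeta -> Delta
  ancestors of Delta: {Zeta, Delta}
Common ancestors: {Zeta}
Walk up from Delta: Delta (not in ancestors of Epsilon), Zeta (in ancestors of Epsilon)
Deepest common ancestor (LCA) = Zeta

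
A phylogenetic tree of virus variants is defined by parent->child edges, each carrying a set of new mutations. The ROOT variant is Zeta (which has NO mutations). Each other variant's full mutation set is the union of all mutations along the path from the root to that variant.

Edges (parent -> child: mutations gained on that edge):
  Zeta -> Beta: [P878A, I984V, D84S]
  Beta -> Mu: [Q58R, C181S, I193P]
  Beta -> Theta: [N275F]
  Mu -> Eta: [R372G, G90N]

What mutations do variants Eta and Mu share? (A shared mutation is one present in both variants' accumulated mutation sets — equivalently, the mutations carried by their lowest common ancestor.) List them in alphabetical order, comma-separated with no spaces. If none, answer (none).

Accumulating mutations along path to Eta:
  At Zeta: gained [] -> total []
  At Beta: gained ['P878A', 'I984V', 'D84S'] -> total ['D84S', 'I984V', 'P878A']
  At Mu: gained ['Q58R', 'C181S', 'I193P'] -> total ['C181S', 'D84S', 'I193P', 'I984V', 'P878A', 'Q58R']
  At Eta: gained ['R372G', 'G90N'] -> total ['C181S', 'D84S', 'G90N', 'I193P', 'I984V', 'P878A', 'Q58R', 'R372G']
Mutations(Eta) = ['C181S', 'D84S', 'G90N', 'I193P', 'I984V', 'P878A', 'Q58R', 'R372G']
Accumulating mutations along path to Mu:
  At Zeta: gained [] -> total []
  At Beta: gained ['P878A', 'I984V', 'D84S'] -> total ['D84S', 'I984V', 'P878A']
  At Mu: gained ['Q58R', 'C181S', 'I193P'] -> total ['C181S', 'D84S', 'I193P', 'I984V', 'P878A', 'Q58R']
Mutations(Mu) = ['C181S', 'D84S', 'I193P', 'I984V', 'P878A', 'Q58R']
Intersection: ['C181S', 'D84S', 'G90N', 'I193P', 'I984V', 'P878A', 'Q58R', 'R372G'] ∩ ['C181S', 'D84S', 'I193P', 'I984V', 'P878A', 'Q58R'] = ['C181S', 'D84S', 'I193P', 'I984V', 'P878A', 'Q58R']

Answer: C181S,D84S,I193P,I984V,P878A,Q58R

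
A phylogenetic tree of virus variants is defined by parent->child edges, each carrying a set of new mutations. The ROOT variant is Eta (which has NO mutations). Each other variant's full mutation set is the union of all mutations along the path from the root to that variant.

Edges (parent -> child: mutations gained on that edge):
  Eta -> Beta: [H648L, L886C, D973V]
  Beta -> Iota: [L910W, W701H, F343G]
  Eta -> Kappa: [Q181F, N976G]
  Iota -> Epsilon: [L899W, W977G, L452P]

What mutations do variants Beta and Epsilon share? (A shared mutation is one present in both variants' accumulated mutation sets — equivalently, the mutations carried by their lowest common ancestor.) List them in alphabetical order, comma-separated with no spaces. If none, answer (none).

Accumulating mutations along path to Beta:
  At Eta: gained [] -> total []
  At Beta: gained ['H648L', 'L886C', 'D973V'] -> total ['D973V', 'H648L', 'L886C']
Mutations(Beta) = ['D973V', 'H648L', 'L886C']
Accumulating mutations along path to Epsilon:
  At Eta: gained [] -> total []
  At Beta: gained ['H648L', 'L886C', 'D973V'] -> total ['D973V', 'H648L', 'L886C']
  At Iota: gained ['L910W', 'W701H', 'F343G'] -> total ['D973V', 'F343G', 'H648L', 'L886C', 'L910W', 'W701H']
  At Epsilon: gained ['L899W', 'W977G', 'L452P'] -> total ['D973V', 'F343G', 'H648L', 'L452P', 'L886C', 'L899W', 'L910W', 'W701H', 'W977G']
Mutations(Epsilon) = ['D973V', 'F343G', 'H648L', 'L452P', 'L886C', 'L899W', 'L910W', 'W701H', 'W977G']
Intersection: ['D973V', 'H648L', 'L886C'] ∩ ['D973V', 'F343G', 'H648L', 'L452P', 'L886C', 'L899W', 'L910W', 'W701H', 'W977G'] = ['D973V', 'H648L', 'L886C']

Answer: D973V,H648L,L886C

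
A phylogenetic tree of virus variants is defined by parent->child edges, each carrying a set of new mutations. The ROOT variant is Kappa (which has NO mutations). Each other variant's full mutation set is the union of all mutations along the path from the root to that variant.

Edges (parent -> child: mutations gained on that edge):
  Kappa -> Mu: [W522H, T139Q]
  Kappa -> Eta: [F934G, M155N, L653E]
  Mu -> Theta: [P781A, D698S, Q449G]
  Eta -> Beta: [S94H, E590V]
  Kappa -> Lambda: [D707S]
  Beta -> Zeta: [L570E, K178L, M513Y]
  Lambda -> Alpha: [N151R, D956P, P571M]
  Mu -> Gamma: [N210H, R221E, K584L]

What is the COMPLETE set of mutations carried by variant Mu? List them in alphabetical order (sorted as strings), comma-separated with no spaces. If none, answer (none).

At Kappa: gained [] -> total []
At Mu: gained ['W522H', 'T139Q'] -> total ['T139Q', 'W522H']

Answer: T139Q,W522H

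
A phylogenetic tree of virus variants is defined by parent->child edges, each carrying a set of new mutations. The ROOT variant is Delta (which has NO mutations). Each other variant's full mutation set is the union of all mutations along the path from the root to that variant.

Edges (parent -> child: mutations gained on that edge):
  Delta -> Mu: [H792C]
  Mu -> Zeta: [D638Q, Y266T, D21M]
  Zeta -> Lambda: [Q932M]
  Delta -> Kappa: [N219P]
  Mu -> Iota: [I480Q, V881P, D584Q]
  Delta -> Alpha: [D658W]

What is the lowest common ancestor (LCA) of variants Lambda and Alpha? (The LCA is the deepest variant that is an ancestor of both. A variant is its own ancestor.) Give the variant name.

Path from root to Lambda: Delta -> Mu -> Zeta -> Lambda
  ancestors of Lambda: {Delta, Mu, Zeta, Lambda}
Path from root to Alpha: Delta -> Alpha
  ancestors of Alpha: {Delta, Alpha}
Common ancestors: {Delta}
Walk up from Alpha: Alpha (not in ancestors of Lambda), Delta (in ancestors of Lambda)
Deepest common ancestor (LCA) = Delta

Answer: Delta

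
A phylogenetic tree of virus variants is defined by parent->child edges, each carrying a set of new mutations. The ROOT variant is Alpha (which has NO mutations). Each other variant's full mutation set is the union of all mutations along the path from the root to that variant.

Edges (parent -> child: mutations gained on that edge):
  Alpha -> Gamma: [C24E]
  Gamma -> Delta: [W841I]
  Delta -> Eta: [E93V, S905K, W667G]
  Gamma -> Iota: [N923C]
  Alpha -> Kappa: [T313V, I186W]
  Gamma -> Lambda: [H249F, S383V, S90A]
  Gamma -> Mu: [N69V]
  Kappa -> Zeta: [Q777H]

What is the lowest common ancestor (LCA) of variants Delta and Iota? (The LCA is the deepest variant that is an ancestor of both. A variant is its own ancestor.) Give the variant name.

Answer: Gamma

Derivation:
Path from root to Delta: Alpha -> Gamma -> Delta
  ancestors of Delta: {Alpha, Gamma, Delta}
Path from root to Iota: Alpha -> Gamma -> Iota
  ancestors of Iota: {Alpha, Gamma, Iota}
Common ancestors: {Alpha, Gamma}
Walk up from Iota: Iota (not in ancestors of Delta), Gamma (in ancestors of Delta), Alpha (in ancestors of Delta)
Deepest common ancestor (LCA) = Gamma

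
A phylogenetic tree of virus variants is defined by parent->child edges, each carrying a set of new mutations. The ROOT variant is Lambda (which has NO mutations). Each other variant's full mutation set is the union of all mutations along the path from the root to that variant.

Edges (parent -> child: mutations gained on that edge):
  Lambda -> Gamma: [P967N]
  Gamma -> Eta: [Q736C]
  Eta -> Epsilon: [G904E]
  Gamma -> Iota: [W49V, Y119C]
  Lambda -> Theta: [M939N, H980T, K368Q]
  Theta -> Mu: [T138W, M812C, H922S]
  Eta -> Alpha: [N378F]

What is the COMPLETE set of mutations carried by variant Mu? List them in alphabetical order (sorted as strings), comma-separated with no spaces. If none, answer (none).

Answer: H922S,H980T,K368Q,M812C,M939N,T138W

Derivation:
At Lambda: gained [] -> total []
At Theta: gained ['M939N', 'H980T', 'K368Q'] -> total ['H980T', 'K368Q', 'M939N']
At Mu: gained ['T138W', 'M812C', 'H922S'] -> total ['H922S', 'H980T', 'K368Q', 'M812C', 'M939N', 'T138W']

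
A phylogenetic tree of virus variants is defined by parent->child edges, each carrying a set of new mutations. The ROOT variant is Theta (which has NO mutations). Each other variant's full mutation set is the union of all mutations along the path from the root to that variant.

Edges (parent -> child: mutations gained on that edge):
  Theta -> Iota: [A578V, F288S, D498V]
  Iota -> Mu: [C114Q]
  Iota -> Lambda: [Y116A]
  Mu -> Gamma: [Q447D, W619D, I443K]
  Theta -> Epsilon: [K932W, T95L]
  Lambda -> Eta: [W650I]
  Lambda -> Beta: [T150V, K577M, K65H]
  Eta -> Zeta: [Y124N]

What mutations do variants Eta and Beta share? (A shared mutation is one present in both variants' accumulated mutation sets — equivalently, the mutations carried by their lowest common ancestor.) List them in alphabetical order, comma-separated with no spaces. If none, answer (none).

Answer: A578V,D498V,F288S,Y116A

Derivation:
Accumulating mutations along path to Eta:
  At Theta: gained [] -> total []
  At Iota: gained ['A578V', 'F288S', 'D498V'] -> total ['A578V', 'D498V', 'F288S']
  At Lambda: gained ['Y116A'] -> total ['A578V', 'D498V', 'F288S', 'Y116A']
  At Eta: gained ['W650I'] -> total ['A578V', 'D498V', 'F288S', 'W650I', 'Y116A']
Mutations(Eta) = ['A578V', 'D498V', 'F288S', 'W650I', 'Y116A']
Accumulating mutations along path to Beta:
  At Theta: gained [] -> total []
  At Iota: gained ['A578V', 'F288S', 'D498V'] -> total ['A578V', 'D498V', 'F288S']
  At Lambda: gained ['Y116A'] -> total ['A578V', 'D498V', 'F288S', 'Y116A']
  At Beta: gained ['T150V', 'K577M', 'K65H'] -> total ['A578V', 'D498V', 'F288S', 'K577M', 'K65H', 'T150V', 'Y116A']
Mutations(Beta) = ['A578V', 'D498V', 'F288S', 'K577M', 'K65H', 'T150V', 'Y116A']
Intersection: ['A578V', 'D498V', 'F288S', 'W650I', 'Y116A'] ∩ ['A578V', 'D498V', 'F288S', 'K577M', 'K65H', 'T150V', 'Y116A'] = ['A578V', 'D498V', 'F288S', 'Y116A']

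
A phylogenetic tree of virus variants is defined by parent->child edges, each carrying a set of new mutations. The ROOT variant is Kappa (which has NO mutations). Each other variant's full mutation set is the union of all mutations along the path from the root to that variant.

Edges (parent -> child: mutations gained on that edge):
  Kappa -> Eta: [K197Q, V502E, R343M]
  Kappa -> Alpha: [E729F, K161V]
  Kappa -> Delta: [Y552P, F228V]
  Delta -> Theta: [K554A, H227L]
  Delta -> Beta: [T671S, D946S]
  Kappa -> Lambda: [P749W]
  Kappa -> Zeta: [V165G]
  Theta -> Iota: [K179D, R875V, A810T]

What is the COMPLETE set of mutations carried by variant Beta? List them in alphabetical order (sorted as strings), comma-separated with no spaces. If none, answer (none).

At Kappa: gained [] -> total []
At Delta: gained ['Y552P', 'F228V'] -> total ['F228V', 'Y552P']
At Beta: gained ['T671S', 'D946S'] -> total ['D946S', 'F228V', 'T671S', 'Y552P']

Answer: D946S,F228V,T671S,Y552P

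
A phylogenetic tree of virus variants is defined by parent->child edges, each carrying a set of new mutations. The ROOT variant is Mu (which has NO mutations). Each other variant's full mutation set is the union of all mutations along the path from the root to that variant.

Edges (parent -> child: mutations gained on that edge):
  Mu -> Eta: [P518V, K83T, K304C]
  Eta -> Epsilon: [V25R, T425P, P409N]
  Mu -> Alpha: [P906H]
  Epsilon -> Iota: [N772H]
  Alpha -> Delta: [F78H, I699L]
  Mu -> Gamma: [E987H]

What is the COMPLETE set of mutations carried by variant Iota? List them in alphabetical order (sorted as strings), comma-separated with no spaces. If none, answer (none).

Answer: K304C,K83T,N772H,P409N,P518V,T425P,V25R

Derivation:
At Mu: gained [] -> total []
At Eta: gained ['P518V', 'K83T', 'K304C'] -> total ['K304C', 'K83T', 'P518V']
At Epsilon: gained ['V25R', 'T425P', 'P409N'] -> total ['K304C', 'K83T', 'P409N', 'P518V', 'T425P', 'V25R']
At Iota: gained ['N772H'] -> total ['K304C', 'K83T', 'N772H', 'P409N', 'P518V', 'T425P', 'V25R']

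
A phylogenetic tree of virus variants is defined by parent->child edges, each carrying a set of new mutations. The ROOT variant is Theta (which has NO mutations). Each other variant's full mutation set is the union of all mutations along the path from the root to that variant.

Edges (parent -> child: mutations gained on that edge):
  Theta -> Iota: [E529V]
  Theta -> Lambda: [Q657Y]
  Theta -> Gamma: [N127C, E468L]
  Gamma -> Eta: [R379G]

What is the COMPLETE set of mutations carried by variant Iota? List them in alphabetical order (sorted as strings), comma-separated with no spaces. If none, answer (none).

At Theta: gained [] -> total []
At Iota: gained ['E529V'] -> total ['E529V']

Answer: E529V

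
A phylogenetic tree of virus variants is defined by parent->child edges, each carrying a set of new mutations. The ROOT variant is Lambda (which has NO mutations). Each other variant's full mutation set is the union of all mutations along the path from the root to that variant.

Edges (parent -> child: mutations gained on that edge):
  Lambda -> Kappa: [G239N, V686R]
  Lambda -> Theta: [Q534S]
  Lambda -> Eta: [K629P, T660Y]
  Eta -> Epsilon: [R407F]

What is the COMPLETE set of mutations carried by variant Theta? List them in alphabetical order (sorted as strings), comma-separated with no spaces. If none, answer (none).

At Lambda: gained [] -> total []
At Theta: gained ['Q534S'] -> total ['Q534S']

Answer: Q534S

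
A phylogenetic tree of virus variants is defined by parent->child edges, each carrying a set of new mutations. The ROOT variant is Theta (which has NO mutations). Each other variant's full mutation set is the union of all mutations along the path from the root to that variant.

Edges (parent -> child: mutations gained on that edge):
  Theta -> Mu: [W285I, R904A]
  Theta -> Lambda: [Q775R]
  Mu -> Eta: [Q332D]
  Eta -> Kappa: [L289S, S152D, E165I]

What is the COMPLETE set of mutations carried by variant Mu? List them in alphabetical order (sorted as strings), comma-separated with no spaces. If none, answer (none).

At Theta: gained [] -> total []
At Mu: gained ['W285I', 'R904A'] -> total ['R904A', 'W285I']

Answer: R904A,W285I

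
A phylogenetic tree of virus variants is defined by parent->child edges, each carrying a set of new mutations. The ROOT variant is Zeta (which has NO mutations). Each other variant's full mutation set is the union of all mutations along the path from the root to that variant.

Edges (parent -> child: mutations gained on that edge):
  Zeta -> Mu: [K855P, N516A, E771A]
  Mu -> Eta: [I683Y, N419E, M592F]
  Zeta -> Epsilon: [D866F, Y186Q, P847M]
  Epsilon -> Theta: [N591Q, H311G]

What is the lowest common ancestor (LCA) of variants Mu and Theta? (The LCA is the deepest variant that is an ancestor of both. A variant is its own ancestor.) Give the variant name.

Path from root to Mu: Zeta -> Mu
  ancestors of Mu: {Zeta, Mu}
Path from root to Theta: Zeta -> Epsilon -> Theta
  ancestors of Theta: {Zeta, Epsilon, Theta}
Common ancestors: {Zeta}
Walk up from Theta: Theta (not in ancestors of Mu), Epsilon (not in ancestors of Mu), Zeta (in ancestors of Mu)
Deepest common ancestor (LCA) = Zeta

Answer: Zeta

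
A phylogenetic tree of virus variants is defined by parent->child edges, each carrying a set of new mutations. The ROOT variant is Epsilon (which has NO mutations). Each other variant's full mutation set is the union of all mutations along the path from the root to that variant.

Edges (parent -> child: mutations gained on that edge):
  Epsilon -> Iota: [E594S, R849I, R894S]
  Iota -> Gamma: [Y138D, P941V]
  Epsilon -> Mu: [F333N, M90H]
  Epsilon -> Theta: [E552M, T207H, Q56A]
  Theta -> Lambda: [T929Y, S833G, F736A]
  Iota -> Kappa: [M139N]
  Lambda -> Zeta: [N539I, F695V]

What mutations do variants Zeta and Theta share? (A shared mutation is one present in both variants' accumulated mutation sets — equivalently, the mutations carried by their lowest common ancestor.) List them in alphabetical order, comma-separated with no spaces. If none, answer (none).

Accumulating mutations along path to Zeta:
  At Epsilon: gained [] -> total []
  At Theta: gained ['E552M', 'T207H', 'Q56A'] -> total ['E552M', 'Q56A', 'T207H']
  At Lambda: gained ['T929Y', 'S833G', 'F736A'] -> total ['E552M', 'F736A', 'Q56A', 'S833G', 'T207H', 'T929Y']
  At Zeta: gained ['N539I', 'F695V'] -> total ['E552M', 'F695V', 'F736A', 'N539I', 'Q56A', 'S833G', 'T207H', 'T929Y']
Mutations(Zeta) = ['E552M', 'F695V', 'F736A', 'N539I', 'Q56A', 'S833G', 'T207H', 'T929Y']
Accumulating mutations along path to Theta:
  At Epsilon: gained [] -> total []
  At Theta: gained ['E552M', 'T207H', 'Q56A'] -> total ['E552M', 'Q56A', 'T207H']
Mutations(Theta) = ['E552M', 'Q56A', 'T207H']
Intersection: ['E552M', 'F695V', 'F736A', 'N539I', 'Q56A', 'S833G', 'T207H', 'T929Y'] ∩ ['E552M', 'Q56A', 'T207H'] = ['E552M', 'Q56A', 'T207H']

Answer: E552M,Q56A,T207H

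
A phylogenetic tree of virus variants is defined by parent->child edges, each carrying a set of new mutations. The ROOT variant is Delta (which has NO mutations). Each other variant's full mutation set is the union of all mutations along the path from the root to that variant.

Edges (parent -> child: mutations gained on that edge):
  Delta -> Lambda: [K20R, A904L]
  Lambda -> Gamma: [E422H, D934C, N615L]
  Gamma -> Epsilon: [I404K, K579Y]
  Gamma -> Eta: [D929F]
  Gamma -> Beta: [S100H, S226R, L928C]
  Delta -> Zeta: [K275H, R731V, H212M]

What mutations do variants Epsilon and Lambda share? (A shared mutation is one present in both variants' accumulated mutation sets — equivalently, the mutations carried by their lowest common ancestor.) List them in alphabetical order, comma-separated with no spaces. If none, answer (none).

Accumulating mutations along path to Epsilon:
  At Delta: gained [] -> total []
  At Lambda: gained ['K20R', 'A904L'] -> total ['A904L', 'K20R']
  At Gamma: gained ['E422H', 'D934C', 'N615L'] -> total ['A904L', 'D934C', 'E422H', 'K20R', 'N615L']
  At Epsilon: gained ['I404K', 'K579Y'] -> total ['A904L', 'D934C', 'E422H', 'I404K', 'K20R', 'K579Y', 'N615L']
Mutations(Epsilon) = ['A904L', 'D934C', 'E422H', 'I404K', 'K20R', 'K579Y', 'N615L']
Accumulating mutations along path to Lambda:
  At Delta: gained [] -> total []
  At Lambda: gained ['K20R', 'A904L'] -> total ['A904L', 'K20R']
Mutations(Lambda) = ['A904L', 'K20R']
Intersection: ['A904L', 'D934C', 'E422H', 'I404K', 'K20R', 'K579Y', 'N615L'] ∩ ['A904L', 'K20R'] = ['A904L', 'K20R']

Answer: A904L,K20R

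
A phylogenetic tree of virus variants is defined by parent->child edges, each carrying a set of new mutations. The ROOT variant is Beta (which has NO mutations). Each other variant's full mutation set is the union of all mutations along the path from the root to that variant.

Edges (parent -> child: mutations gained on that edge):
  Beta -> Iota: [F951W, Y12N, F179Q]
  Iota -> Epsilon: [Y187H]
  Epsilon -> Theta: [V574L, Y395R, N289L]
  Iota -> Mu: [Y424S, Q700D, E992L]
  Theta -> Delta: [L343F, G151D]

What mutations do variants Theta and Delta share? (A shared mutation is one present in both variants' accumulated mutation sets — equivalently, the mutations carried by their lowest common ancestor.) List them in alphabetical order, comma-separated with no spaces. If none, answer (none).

Answer: F179Q,F951W,N289L,V574L,Y12N,Y187H,Y395R

Derivation:
Accumulating mutations along path to Theta:
  At Beta: gained [] -> total []
  At Iota: gained ['F951W', 'Y12N', 'F179Q'] -> total ['F179Q', 'F951W', 'Y12N']
  At Epsilon: gained ['Y187H'] -> total ['F179Q', 'F951W', 'Y12N', 'Y187H']
  At Theta: gained ['V574L', 'Y395R', 'N289L'] -> total ['F179Q', 'F951W', 'N289L', 'V574L', 'Y12N', 'Y187H', 'Y395R']
Mutations(Theta) = ['F179Q', 'F951W', 'N289L', 'V574L', 'Y12N', 'Y187H', 'Y395R']
Accumulating mutations along path to Delta:
  At Beta: gained [] -> total []
  At Iota: gained ['F951W', 'Y12N', 'F179Q'] -> total ['F179Q', 'F951W', 'Y12N']
  At Epsilon: gained ['Y187H'] -> total ['F179Q', 'F951W', 'Y12N', 'Y187H']
  At Theta: gained ['V574L', 'Y395R', 'N289L'] -> total ['F179Q', 'F951W', 'N289L', 'V574L', 'Y12N', 'Y187H', 'Y395R']
  At Delta: gained ['L343F', 'G151D'] -> total ['F179Q', 'F951W', 'G151D', 'L343F', 'N289L', 'V574L', 'Y12N', 'Y187H', 'Y395R']
Mutations(Delta) = ['F179Q', 'F951W', 'G151D', 'L343F', 'N289L', 'V574L', 'Y12N', 'Y187H', 'Y395R']
Intersection: ['F179Q', 'F951W', 'N289L', 'V574L', 'Y12N', 'Y187H', 'Y395R'] ∩ ['F179Q', 'F951W', 'G151D', 'L343F', 'N289L', 'V574L', 'Y12N', 'Y187H', 'Y395R'] = ['F179Q', 'F951W', 'N289L', 'V574L', 'Y12N', 'Y187H', 'Y395R']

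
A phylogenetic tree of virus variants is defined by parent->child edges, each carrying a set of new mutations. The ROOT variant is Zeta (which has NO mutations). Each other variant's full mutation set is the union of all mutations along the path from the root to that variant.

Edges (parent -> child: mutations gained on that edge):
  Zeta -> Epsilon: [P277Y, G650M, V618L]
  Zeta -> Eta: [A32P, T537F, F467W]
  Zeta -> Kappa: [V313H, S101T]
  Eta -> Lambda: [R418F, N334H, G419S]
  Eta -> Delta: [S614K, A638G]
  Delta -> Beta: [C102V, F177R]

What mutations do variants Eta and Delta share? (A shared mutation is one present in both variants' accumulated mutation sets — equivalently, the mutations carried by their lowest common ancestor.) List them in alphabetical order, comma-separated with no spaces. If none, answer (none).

Answer: A32P,F467W,T537F

Derivation:
Accumulating mutations along path to Eta:
  At Zeta: gained [] -> total []
  At Eta: gained ['A32P', 'T537F', 'F467W'] -> total ['A32P', 'F467W', 'T537F']
Mutations(Eta) = ['A32P', 'F467W', 'T537F']
Accumulating mutations along path to Delta:
  At Zeta: gained [] -> total []
  At Eta: gained ['A32P', 'T537F', 'F467W'] -> total ['A32P', 'F467W', 'T537F']
  At Delta: gained ['S614K', 'A638G'] -> total ['A32P', 'A638G', 'F467W', 'S614K', 'T537F']
Mutations(Delta) = ['A32P', 'A638G', 'F467W', 'S614K', 'T537F']
Intersection: ['A32P', 'F467W', 'T537F'] ∩ ['A32P', 'A638G', 'F467W', 'S614K', 'T537F'] = ['A32P', 'F467W', 'T537F']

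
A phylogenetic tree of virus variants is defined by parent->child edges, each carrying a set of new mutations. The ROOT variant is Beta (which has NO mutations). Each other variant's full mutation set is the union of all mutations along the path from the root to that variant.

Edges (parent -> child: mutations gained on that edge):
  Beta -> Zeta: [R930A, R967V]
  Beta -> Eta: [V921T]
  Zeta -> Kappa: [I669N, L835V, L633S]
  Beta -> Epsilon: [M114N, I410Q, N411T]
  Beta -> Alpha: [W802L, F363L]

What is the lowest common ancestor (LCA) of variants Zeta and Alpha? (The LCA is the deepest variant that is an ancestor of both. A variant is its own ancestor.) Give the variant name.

Path from root to Zeta: Beta -> Zeta
  ancestors of Zeta: {Beta, Zeta}
Path from root to Alpha: Beta -> Alpha
  ancestors of Alpha: {Beta, Alpha}
Common ancestors: {Beta}
Walk up from Alpha: Alpha (not in ancestors of Zeta), Beta (in ancestors of Zeta)
Deepest common ancestor (LCA) = Beta

Answer: Beta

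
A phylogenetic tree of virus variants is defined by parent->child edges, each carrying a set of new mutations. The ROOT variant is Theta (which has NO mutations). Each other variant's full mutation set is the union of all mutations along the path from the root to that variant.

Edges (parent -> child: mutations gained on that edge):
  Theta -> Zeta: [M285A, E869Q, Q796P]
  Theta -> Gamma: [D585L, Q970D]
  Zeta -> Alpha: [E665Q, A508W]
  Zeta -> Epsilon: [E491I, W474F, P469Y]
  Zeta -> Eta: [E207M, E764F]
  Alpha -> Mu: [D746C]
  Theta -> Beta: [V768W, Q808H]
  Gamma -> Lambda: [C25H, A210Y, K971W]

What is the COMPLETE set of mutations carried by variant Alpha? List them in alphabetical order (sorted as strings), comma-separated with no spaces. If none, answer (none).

At Theta: gained [] -> total []
At Zeta: gained ['M285A', 'E869Q', 'Q796P'] -> total ['E869Q', 'M285A', 'Q796P']
At Alpha: gained ['E665Q', 'A508W'] -> total ['A508W', 'E665Q', 'E869Q', 'M285A', 'Q796P']

Answer: A508W,E665Q,E869Q,M285A,Q796P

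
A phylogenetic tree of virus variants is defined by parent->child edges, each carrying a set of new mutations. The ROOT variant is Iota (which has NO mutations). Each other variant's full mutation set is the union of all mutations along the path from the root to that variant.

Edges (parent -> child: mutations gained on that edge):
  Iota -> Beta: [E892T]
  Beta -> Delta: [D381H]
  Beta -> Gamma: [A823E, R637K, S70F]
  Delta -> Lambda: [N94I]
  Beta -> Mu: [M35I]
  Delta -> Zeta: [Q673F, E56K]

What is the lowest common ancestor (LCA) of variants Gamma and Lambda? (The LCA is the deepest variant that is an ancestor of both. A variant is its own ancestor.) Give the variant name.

Answer: Beta

Derivation:
Path from root to Gamma: Iota -> Beta -> Gamma
  ancestors of Gamma: {Iota, Beta, Gamma}
Path from root to Lambda: Iota -> Beta -> Delta -> Lambda
  ancestors of Lambda: {Iota, Beta, Delta, Lambda}
Common ancestors: {Iota, Beta}
Walk up from Lambda: Lambda (not in ancestors of Gamma), Delta (not in ancestors of Gamma), Beta (in ancestors of Gamma), Iota (in ancestors of Gamma)
Deepest common ancestor (LCA) = Beta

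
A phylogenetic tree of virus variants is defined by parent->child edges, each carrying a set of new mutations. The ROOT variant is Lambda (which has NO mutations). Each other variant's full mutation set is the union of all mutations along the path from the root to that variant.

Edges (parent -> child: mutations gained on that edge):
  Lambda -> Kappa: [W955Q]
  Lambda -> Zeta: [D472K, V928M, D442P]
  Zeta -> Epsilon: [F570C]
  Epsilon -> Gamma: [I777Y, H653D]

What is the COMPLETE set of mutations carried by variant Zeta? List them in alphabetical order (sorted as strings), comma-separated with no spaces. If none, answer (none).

Answer: D442P,D472K,V928M

Derivation:
At Lambda: gained [] -> total []
At Zeta: gained ['D472K', 'V928M', 'D442P'] -> total ['D442P', 'D472K', 'V928M']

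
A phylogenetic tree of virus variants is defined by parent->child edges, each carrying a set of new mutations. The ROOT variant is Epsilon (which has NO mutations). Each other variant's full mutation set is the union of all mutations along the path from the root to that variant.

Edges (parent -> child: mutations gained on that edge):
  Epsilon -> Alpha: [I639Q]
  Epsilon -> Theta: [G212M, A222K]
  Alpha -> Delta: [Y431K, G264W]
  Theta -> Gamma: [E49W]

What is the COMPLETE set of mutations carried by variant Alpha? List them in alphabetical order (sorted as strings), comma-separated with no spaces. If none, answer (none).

At Epsilon: gained [] -> total []
At Alpha: gained ['I639Q'] -> total ['I639Q']

Answer: I639Q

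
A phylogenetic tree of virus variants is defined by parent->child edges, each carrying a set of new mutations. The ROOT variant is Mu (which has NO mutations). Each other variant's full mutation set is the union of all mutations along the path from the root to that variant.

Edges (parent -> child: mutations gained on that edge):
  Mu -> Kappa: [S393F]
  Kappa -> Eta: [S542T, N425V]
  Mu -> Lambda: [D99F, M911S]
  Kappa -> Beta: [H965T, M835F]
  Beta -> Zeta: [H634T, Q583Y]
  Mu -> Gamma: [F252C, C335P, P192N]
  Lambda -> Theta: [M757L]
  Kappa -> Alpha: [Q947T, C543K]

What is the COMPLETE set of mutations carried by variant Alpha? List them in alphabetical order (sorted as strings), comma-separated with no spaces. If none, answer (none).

Answer: C543K,Q947T,S393F

Derivation:
At Mu: gained [] -> total []
At Kappa: gained ['S393F'] -> total ['S393F']
At Alpha: gained ['Q947T', 'C543K'] -> total ['C543K', 'Q947T', 'S393F']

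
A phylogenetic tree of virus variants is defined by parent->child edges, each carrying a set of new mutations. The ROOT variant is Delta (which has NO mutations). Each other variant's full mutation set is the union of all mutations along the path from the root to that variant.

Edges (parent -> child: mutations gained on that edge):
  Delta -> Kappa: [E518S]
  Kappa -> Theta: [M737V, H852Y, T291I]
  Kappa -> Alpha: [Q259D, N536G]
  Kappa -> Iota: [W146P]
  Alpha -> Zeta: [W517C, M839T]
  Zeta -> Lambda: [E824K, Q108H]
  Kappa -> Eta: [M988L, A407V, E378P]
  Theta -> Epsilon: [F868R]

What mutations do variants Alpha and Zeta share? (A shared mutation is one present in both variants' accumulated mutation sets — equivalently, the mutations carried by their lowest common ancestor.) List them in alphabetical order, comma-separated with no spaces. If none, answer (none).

Accumulating mutations along path to Alpha:
  At Delta: gained [] -> total []
  At Kappa: gained ['E518S'] -> total ['E518S']
  At Alpha: gained ['Q259D', 'N536G'] -> total ['E518S', 'N536G', 'Q259D']
Mutations(Alpha) = ['E518S', 'N536G', 'Q259D']
Accumulating mutations along path to Zeta:
  At Delta: gained [] -> total []
  At Kappa: gained ['E518S'] -> total ['E518S']
  At Alpha: gained ['Q259D', 'N536G'] -> total ['E518S', 'N536G', 'Q259D']
  At Zeta: gained ['W517C', 'M839T'] -> total ['E518S', 'M839T', 'N536G', 'Q259D', 'W517C']
Mutations(Zeta) = ['E518S', 'M839T', 'N536G', 'Q259D', 'W517C']
Intersection: ['E518S', 'N536G', 'Q259D'] ∩ ['E518S', 'M839T', 'N536G', 'Q259D', 'W517C'] = ['E518S', 'N536G', 'Q259D']

Answer: E518S,N536G,Q259D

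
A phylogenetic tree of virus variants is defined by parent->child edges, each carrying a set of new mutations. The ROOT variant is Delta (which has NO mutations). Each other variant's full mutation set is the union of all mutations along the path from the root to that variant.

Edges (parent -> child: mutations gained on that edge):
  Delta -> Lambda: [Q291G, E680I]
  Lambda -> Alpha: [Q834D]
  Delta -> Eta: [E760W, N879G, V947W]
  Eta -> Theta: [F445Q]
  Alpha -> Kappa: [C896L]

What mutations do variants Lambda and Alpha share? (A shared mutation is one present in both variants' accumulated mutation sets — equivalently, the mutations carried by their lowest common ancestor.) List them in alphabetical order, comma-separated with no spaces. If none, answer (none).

Answer: E680I,Q291G

Derivation:
Accumulating mutations along path to Lambda:
  At Delta: gained [] -> total []
  At Lambda: gained ['Q291G', 'E680I'] -> total ['E680I', 'Q291G']
Mutations(Lambda) = ['E680I', 'Q291G']
Accumulating mutations along path to Alpha:
  At Delta: gained [] -> total []
  At Lambda: gained ['Q291G', 'E680I'] -> total ['E680I', 'Q291G']
  At Alpha: gained ['Q834D'] -> total ['E680I', 'Q291G', 'Q834D']
Mutations(Alpha) = ['E680I', 'Q291G', 'Q834D']
Intersection: ['E680I', 'Q291G'] ∩ ['E680I', 'Q291G', 'Q834D'] = ['E680I', 'Q291G']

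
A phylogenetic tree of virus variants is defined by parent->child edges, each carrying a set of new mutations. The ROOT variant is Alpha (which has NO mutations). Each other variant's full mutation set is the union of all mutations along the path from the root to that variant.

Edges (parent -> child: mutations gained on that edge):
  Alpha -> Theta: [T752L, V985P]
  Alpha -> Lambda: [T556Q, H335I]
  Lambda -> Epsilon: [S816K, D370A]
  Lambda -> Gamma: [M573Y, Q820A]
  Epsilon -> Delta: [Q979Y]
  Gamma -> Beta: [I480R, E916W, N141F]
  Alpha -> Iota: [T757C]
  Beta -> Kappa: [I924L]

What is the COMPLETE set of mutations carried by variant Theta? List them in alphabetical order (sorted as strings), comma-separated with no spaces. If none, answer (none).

At Alpha: gained [] -> total []
At Theta: gained ['T752L', 'V985P'] -> total ['T752L', 'V985P']

Answer: T752L,V985P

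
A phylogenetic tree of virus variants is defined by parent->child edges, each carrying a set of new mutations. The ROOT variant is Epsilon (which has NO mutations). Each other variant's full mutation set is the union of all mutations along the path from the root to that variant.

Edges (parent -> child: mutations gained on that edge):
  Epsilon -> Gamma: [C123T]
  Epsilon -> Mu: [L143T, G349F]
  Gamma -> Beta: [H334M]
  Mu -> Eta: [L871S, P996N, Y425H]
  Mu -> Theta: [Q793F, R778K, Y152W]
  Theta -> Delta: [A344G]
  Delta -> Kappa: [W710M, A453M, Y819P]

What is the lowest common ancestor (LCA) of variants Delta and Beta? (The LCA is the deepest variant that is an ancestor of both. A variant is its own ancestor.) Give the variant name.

Path from root to Delta: Epsilon -> Mu -> Theta -> Delta
  ancestors of Delta: {Epsilon, Mu, Theta, Delta}
Path from root to Beta: Epsilon -> Gamma -> Beta
  ancestors of Beta: {Epsilon, Gamma, Beta}
Common ancestors: {Epsilon}
Walk up from Beta: Beta (not in ancestors of Delta), Gamma (not in ancestors of Delta), Epsilon (in ancestors of Delta)
Deepest common ancestor (LCA) = Epsilon

Answer: Epsilon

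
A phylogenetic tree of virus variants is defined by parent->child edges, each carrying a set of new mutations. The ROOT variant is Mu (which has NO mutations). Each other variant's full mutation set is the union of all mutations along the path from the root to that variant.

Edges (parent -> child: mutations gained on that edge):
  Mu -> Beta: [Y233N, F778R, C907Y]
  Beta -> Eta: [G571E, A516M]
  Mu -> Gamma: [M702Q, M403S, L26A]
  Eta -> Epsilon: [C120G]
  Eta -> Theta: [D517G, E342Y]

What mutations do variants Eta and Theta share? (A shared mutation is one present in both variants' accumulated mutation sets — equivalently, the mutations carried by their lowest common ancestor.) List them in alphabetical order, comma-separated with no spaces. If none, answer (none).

Answer: A516M,C907Y,F778R,G571E,Y233N

Derivation:
Accumulating mutations along path to Eta:
  At Mu: gained [] -> total []
  At Beta: gained ['Y233N', 'F778R', 'C907Y'] -> total ['C907Y', 'F778R', 'Y233N']
  At Eta: gained ['G571E', 'A516M'] -> total ['A516M', 'C907Y', 'F778R', 'G571E', 'Y233N']
Mutations(Eta) = ['A516M', 'C907Y', 'F778R', 'G571E', 'Y233N']
Accumulating mutations along path to Theta:
  At Mu: gained [] -> total []
  At Beta: gained ['Y233N', 'F778R', 'C907Y'] -> total ['C907Y', 'F778R', 'Y233N']
  At Eta: gained ['G571E', 'A516M'] -> total ['A516M', 'C907Y', 'F778R', 'G571E', 'Y233N']
  At Theta: gained ['D517G', 'E342Y'] -> total ['A516M', 'C907Y', 'D517G', 'E342Y', 'F778R', 'G571E', 'Y233N']
Mutations(Theta) = ['A516M', 'C907Y', 'D517G', 'E342Y', 'F778R', 'G571E', 'Y233N']
Intersection: ['A516M', 'C907Y', 'F778R', 'G571E', 'Y233N'] ∩ ['A516M', 'C907Y', 'D517G', 'E342Y', 'F778R', 'G571E', 'Y233N'] = ['A516M', 'C907Y', 'F778R', 'G571E', 'Y233N']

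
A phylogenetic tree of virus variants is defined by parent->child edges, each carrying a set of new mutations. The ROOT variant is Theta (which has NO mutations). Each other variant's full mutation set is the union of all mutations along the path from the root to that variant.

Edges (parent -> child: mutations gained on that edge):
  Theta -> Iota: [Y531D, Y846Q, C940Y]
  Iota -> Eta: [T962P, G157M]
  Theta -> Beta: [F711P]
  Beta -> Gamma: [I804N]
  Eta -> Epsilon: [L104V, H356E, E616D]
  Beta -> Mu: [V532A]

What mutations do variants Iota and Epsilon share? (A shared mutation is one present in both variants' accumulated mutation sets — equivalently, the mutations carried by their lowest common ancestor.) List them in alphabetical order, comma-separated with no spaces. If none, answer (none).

Answer: C940Y,Y531D,Y846Q

Derivation:
Accumulating mutations along path to Iota:
  At Theta: gained [] -> total []
  At Iota: gained ['Y531D', 'Y846Q', 'C940Y'] -> total ['C940Y', 'Y531D', 'Y846Q']
Mutations(Iota) = ['C940Y', 'Y531D', 'Y846Q']
Accumulating mutations along path to Epsilon:
  At Theta: gained [] -> total []
  At Iota: gained ['Y531D', 'Y846Q', 'C940Y'] -> total ['C940Y', 'Y531D', 'Y846Q']
  At Eta: gained ['T962P', 'G157M'] -> total ['C940Y', 'G157M', 'T962P', 'Y531D', 'Y846Q']
  At Epsilon: gained ['L104V', 'H356E', 'E616D'] -> total ['C940Y', 'E616D', 'G157M', 'H356E', 'L104V', 'T962P', 'Y531D', 'Y846Q']
Mutations(Epsilon) = ['C940Y', 'E616D', 'G157M', 'H356E', 'L104V', 'T962P', 'Y531D', 'Y846Q']
Intersection: ['C940Y', 'Y531D', 'Y846Q'] ∩ ['C940Y', 'E616D', 'G157M', 'H356E', 'L104V', 'T962P', 'Y531D', 'Y846Q'] = ['C940Y', 'Y531D', 'Y846Q']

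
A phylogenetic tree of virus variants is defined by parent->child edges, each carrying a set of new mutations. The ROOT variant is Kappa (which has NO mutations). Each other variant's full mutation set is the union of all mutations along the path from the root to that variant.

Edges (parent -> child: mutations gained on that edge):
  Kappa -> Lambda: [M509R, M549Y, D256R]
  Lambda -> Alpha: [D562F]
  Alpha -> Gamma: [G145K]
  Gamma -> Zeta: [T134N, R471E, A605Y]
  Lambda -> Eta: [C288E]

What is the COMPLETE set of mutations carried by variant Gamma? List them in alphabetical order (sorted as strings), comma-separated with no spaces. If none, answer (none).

At Kappa: gained [] -> total []
At Lambda: gained ['M509R', 'M549Y', 'D256R'] -> total ['D256R', 'M509R', 'M549Y']
At Alpha: gained ['D562F'] -> total ['D256R', 'D562F', 'M509R', 'M549Y']
At Gamma: gained ['G145K'] -> total ['D256R', 'D562F', 'G145K', 'M509R', 'M549Y']

Answer: D256R,D562F,G145K,M509R,M549Y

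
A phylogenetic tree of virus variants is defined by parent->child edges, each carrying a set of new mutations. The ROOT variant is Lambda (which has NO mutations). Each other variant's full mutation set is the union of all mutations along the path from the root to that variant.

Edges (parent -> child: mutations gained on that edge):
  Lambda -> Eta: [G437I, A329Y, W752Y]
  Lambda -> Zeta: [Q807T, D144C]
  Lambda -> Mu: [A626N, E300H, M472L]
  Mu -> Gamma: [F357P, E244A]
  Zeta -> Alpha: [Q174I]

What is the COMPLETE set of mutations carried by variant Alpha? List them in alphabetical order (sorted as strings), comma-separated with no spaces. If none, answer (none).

Answer: D144C,Q174I,Q807T

Derivation:
At Lambda: gained [] -> total []
At Zeta: gained ['Q807T', 'D144C'] -> total ['D144C', 'Q807T']
At Alpha: gained ['Q174I'] -> total ['D144C', 'Q174I', 'Q807T']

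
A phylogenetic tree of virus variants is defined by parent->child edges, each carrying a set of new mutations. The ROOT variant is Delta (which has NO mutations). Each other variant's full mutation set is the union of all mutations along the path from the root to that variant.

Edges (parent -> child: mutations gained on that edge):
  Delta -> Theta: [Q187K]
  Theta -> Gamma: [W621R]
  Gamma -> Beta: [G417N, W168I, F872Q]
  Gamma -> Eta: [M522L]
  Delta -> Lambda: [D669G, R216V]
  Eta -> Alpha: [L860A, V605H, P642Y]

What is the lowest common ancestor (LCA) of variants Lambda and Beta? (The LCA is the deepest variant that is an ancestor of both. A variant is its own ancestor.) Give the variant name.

Path from root to Lambda: Delta -> Lambda
  ancestors of Lambda: {Delta, Lambda}
Path from root to Beta: Delta -> Theta -> Gamma -> Beta
  ancestors of Beta: {Delta, Theta, Gamma, Beta}
Common ancestors: {Delta}
Walk up from Beta: Beta (not in ancestors of Lambda), Gamma (not in ancestors of Lambda), Theta (not in ancestors of Lambda), Delta (in ancestors of Lambda)
Deepest common ancestor (LCA) = Delta

Answer: Delta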